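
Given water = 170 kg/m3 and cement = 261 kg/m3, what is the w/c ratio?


w/c = water / cement
w/c = 170 / 261 = 0.651

0.651


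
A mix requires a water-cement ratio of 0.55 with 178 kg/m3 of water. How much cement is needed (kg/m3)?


Cement = water / (w/c)
= 178 / 0.55
= 323.6 kg/m3

323.6


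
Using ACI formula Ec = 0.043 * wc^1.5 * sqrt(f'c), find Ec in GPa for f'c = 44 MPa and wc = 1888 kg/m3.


Ec = 0.043 * 1888^1.5 * sqrt(44) / 1000
= 23.4 GPa

23.4


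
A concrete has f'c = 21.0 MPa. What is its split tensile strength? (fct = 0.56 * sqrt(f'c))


fct = 0.56 * sqrt(21.0)
= 0.56 * 4.583
= 2.566 MPa

2.566


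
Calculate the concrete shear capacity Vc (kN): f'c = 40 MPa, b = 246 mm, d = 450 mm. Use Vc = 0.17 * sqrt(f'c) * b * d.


Vc = 0.17 * sqrt(40) * 246 * 450 / 1000
= 119.02 kN

119.02


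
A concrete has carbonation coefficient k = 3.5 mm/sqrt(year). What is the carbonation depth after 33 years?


depth = k * sqrt(t)
= 3.5 * sqrt(33)
= 20.11 mm

20.11


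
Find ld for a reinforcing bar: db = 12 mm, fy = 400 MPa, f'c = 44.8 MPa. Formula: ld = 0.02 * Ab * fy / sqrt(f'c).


Ab = pi * 12^2 / 4 = 113.097 mm2
ld = 0.02 * 113.097 * 400 / sqrt(44.8)
= 135.2 mm

135.2


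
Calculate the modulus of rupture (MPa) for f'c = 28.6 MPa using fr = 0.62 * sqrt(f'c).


fr = 0.62 * sqrt(28.6)
= 3.316 MPa

3.316


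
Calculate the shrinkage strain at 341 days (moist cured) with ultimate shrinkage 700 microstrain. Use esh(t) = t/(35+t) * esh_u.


esh(341) = 341 / (35 + 341) * 700
= 341 / 376 * 700
= 634.8 microstrain

634.8


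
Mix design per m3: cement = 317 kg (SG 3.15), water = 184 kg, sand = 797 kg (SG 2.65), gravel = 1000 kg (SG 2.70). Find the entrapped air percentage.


Vol cement = 317 / (3.15 * 1000) = 0.100635 m3
Vol water = 184 / 1000 = 0.184 m3
Vol sand = 797 / (2.65 * 1000) = 0.300755 m3
Vol gravel = 1000 / (2.70 * 1000) = 0.37037 m3
Total solid + water volume = 0.95576 m3
Air = (1 - 0.95576) * 100 = 4.42%

4.42


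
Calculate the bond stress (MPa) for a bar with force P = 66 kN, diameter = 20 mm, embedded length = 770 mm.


u = P / (pi * db * ld)
= 66 * 1000 / (pi * 20 * 770)
= 1.364 MPa

1.364


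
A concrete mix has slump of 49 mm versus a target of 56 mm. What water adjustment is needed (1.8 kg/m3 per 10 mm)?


Difference = 56 - 49 = 7 mm
Water adjustment = 7 * 1.8 / 10 = 1.3 kg/m3

1.3


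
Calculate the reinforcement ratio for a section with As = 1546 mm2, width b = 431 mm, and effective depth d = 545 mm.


rho = As / (b * d)
= 1546 / (431 * 545)
= 0.0066

0.0066


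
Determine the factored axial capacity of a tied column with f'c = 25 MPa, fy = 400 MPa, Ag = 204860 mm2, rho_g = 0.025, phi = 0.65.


Ast = rho * Ag = 0.025 * 204860 = 5121.5 mm2
phi*Pn = 0.65 * 0.80 * (0.85 * 25 * (204860 - 5121.5) + 400 * 5121.5) / 1000
= 3272.38 kN

3272.38


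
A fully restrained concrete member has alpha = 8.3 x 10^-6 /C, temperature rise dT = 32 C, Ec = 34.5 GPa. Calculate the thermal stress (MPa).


sigma = alpha * dT * Ec
= 8.3e-6 * 32 * 34.5 * 1000
= 9.163 MPa

9.163


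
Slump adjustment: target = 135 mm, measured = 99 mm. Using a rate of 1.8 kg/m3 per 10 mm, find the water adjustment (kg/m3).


Difference = 135 - 99 = 36 mm
Water adjustment = 36 * 1.8 / 10 = 6.5 kg/m3

6.5


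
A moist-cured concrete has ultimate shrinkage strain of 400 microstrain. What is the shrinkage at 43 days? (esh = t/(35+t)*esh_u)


esh(43) = 43 / (35 + 43) * 400
= 43 / 78 * 400
= 220.5 microstrain

220.5


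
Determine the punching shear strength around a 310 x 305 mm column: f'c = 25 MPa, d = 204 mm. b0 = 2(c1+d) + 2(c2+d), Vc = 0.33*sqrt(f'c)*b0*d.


b0 = 2*(310 + 204) + 2*(305 + 204) = 2046 mm
Vc = 0.33 * sqrt(25) * 2046 * 204 / 1000
= 688.68 kN

688.68


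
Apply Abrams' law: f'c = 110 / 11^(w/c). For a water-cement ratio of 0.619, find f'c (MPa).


f'c = 110 / 11^0.619
= 110 / 4.412
= 24.93 MPa

24.93


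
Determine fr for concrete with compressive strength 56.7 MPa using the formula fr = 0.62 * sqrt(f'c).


fr = 0.62 * sqrt(56.7)
= 4.669 MPa

4.669


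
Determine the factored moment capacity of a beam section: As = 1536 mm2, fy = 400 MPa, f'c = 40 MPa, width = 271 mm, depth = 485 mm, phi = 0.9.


a = As * fy / (0.85 * f'c * b)
= 1536 * 400 / (0.85 * 40 * 271)
= 66.6811 mm
Mn = As * fy * (d - a/2) / 10^6
= 277.4996 kN-m
phi*Mn = 0.9 * 277.4996 = 249.75 kN-m

249.75


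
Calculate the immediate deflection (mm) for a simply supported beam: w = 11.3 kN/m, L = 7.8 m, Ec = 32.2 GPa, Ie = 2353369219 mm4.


Convert: L = 7.8 m = 7800 mm, Ec = 32.2 GPa = 32200 MPa
delta = 5 * 11.3 * 7800^4 / (384 * 32200 * 2353369219)
= 7.19 mm

7.19


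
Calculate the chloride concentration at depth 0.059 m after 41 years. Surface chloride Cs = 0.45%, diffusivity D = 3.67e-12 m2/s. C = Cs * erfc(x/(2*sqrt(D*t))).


t_seconds = 41 * 365.25 * 24 * 3600 = 1293861600.0 s
arg = 0.059 / (2 * sqrt(3.67e-12 * 1293861600.0))
= 0.4281
erfc(0.4281) = 0.5449
C = 0.45 * 0.5449 = 0.2452%

0.2452


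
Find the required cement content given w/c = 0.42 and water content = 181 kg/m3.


Cement = water / (w/c)
= 181 / 0.42
= 431.0 kg/m3

431.0


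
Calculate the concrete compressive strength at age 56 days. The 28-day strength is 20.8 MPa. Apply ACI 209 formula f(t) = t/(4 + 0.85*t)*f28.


f(56) = 56 / (4 + 0.85 * 56) * 20.8
= 56 / 51.6 * 20.8
= 22.57 MPa

22.57


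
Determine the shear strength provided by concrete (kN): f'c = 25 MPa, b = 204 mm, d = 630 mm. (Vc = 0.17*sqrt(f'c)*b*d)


Vc = 0.17 * sqrt(25) * 204 * 630 / 1000
= 109.24 kN

109.24


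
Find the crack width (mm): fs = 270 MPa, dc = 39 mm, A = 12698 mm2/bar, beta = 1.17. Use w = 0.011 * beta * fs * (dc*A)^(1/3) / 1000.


w = 0.011 * beta * fs * (dc * A)^(1/3) / 1000
= 0.011 * 1.17 * 270 * (39 * 12698)^(1/3) / 1000
= 0.275 mm

0.275


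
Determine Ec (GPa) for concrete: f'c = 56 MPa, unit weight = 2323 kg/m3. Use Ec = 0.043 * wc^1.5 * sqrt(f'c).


Ec = 0.043 * 2323^1.5 * sqrt(56) / 1000
= 36.03 GPa

36.03


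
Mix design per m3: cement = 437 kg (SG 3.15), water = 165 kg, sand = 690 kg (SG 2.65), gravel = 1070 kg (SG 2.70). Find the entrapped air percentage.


Vol cement = 437 / (3.15 * 1000) = 0.13873 m3
Vol water = 165 / 1000 = 0.165 m3
Vol sand = 690 / (2.65 * 1000) = 0.260377 m3
Vol gravel = 1070 / (2.70 * 1000) = 0.396296 m3
Total solid + water volume = 0.960404 m3
Air = (1 - 0.960404) * 100 = 3.96%

3.96


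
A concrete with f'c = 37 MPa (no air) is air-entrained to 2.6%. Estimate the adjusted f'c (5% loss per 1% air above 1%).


Strength loss = (2.6 - 1) * 5 = 8.0%
f'c = 37 * (1 - 8.0/100)
= 34.04 MPa

34.04


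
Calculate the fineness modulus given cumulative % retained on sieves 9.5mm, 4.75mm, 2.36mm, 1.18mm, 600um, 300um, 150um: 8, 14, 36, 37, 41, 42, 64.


FM = sum(cumulative % retained) / 100
= 242 / 100
= 2.42

2.42


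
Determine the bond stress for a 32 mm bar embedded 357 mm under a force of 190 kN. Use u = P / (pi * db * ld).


u = P / (pi * db * ld)
= 190 * 1000 / (pi * 32 * 357)
= 5.294 MPa

5.294


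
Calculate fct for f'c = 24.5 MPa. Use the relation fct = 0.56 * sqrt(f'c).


fct = 0.56 * sqrt(24.5)
= 0.56 * 4.95
= 2.772 MPa

2.772


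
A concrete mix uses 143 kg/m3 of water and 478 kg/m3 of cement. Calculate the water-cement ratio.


w/c = water / cement
w/c = 143 / 478 = 0.299

0.299


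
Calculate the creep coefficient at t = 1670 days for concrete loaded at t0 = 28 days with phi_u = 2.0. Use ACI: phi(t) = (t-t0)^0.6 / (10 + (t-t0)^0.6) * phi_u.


dt = 1670 - 28 = 1642
phi = 1642^0.6 / (10 + 1642^0.6) * 2.0
= 1.789

1.789


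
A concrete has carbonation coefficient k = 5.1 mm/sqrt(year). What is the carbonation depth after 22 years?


depth = k * sqrt(t)
= 5.1 * sqrt(22)
= 23.92 mm

23.92


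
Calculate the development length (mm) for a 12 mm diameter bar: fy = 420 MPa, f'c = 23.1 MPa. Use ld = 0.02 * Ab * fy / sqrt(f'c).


Ab = pi * 12^2 / 4 = 113.097 mm2
ld = 0.02 * 113.097 * 420 / sqrt(23.1)
= 197.7 mm

197.7


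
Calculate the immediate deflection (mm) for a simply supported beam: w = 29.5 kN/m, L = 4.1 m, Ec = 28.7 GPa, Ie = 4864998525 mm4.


Convert: L = 4.1 m = 4100 mm, Ec = 28.7 GPa = 28700 MPa
delta = 5 * 29.5 * 4100^4 / (384 * 28700 * 4864998525)
= 0.78 mm

0.78


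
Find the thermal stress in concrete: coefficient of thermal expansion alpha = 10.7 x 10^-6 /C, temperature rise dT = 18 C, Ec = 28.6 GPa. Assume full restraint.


sigma = alpha * dT * Ec
= 10.7e-6 * 18 * 28.6 * 1000
= 5.508 MPa

5.508


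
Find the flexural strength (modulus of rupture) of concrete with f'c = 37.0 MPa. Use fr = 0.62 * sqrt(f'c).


fr = 0.62 * sqrt(37.0)
= 3.771 MPa

3.771


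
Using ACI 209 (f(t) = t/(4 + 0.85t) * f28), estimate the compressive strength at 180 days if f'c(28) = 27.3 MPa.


f(180) = 180 / (4 + 0.85 * 180) * 27.3
= 180 / 157.0 * 27.3
= 31.3 MPa

31.3


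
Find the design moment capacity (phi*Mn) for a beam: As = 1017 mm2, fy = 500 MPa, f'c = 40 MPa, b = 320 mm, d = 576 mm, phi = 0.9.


a = As * fy / (0.85 * f'c * b)
= 1017 * 500 / (0.85 * 40 * 320)
= 46.7371 mm
Mn = As * fy * (d - a/2) / 10^6
= 281.0131 kN-m
phi*Mn = 0.9 * 281.0131 = 252.91 kN-m

252.91


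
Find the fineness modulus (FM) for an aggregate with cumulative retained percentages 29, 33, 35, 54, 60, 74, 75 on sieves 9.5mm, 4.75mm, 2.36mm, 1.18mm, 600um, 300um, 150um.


FM = sum(cumulative % retained) / 100
= 360 / 100
= 3.6

3.6


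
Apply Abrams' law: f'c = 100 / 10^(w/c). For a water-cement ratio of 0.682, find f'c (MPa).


f'c = 100 / 10^0.682
= 100 / 4.808
= 20.8 MPa

20.8


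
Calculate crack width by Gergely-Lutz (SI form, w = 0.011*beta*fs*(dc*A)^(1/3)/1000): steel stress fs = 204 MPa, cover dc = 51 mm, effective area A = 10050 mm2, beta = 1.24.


w = 0.011 * beta * fs * (dc * A)^(1/3) / 1000
= 0.011 * 1.24 * 204 * (51 * 10050)^(1/3) / 1000
= 0.223 mm

0.223


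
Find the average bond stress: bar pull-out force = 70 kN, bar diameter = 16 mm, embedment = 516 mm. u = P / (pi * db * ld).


u = P / (pi * db * ld)
= 70 * 1000 / (pi * 16 * 516)
= 2.699 MPa

2.699


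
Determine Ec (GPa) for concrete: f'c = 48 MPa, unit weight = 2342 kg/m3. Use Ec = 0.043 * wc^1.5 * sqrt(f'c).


Ec = 0.043 * 2342^1.5 * sqrt(48) / 1000
= 33.77 GPa

33.77


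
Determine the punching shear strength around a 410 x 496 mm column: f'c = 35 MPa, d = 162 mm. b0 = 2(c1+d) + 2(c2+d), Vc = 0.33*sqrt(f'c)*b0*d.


b0 = 2*(410 + 162) + 2*(496 + 162) = 2460 mm
Vc = 0.33 * sqrt(35) * 2460 * 162 / 1000
= 778.03 kN

778.03


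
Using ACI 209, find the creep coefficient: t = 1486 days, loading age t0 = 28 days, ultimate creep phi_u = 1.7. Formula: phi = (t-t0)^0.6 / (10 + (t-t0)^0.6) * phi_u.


dt = 1486 - 28 = 1458
phi = 1458^0.6 / (10 + 1458^0.6) * 1.7
= 1.509

1.509


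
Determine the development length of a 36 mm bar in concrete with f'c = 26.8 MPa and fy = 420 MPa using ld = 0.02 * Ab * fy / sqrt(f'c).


Ab = pi * 36^2 / 4 = 1017.876 mm2
ld = 0.02 * 1017.876 * 420 / sqrt(26.8)
= 1651.6 mm

1651.6


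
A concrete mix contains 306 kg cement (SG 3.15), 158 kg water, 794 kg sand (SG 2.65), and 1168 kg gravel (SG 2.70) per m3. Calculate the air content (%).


Vol cement = 306 / (3.15 * 1000) = 0.097143 m3
Vol water = 158 / 1000 = 0.158 m3
Vol sand = 794 / (2.65 * 1000) = 0.299623 m3
Vol gravel = 1168 / (2.70 * 1000) = 0.432593 m3
Total solid + water volume = 0.987358 m3
Air = (1 - 0.987358) * 100 = 1.26%

1.26


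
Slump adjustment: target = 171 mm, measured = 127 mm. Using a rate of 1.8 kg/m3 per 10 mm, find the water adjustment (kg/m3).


Difference = 171 - 127 = 44 mm
Water adjustment = 44 * 1.8 / 10 = 7.9 kg/m3

7.9


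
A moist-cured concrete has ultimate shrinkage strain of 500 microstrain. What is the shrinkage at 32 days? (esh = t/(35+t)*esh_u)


esh(32) = 32 / (35 + 32) * 500
= 32 / 67 * 500
= 238.8 microstrain

238.8


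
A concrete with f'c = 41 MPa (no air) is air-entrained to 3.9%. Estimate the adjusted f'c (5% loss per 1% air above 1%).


Strength loss = (3.9 - 1) * 5 = 14.5%
f'c = 41 * (1 - 14.5/100)
= 35.05 MPa

35.05


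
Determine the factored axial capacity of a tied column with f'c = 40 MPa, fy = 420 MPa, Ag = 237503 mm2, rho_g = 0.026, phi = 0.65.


Ast = rho * Ag = 0.026 * 237503 = 6175.078 mm2
phi*Pn = 0.65 * 0.80 * (0.85 * 40 * (237503 - 6175.078) + 420 * 6175.078) / 1000
= 5438.51 kN

5438.51


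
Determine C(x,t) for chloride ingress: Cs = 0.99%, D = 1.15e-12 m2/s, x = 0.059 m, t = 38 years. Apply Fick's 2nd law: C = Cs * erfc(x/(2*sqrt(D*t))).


t_seconds = 38 * 365.25 * 24 * 3600 = 1199188800.0 s
arg = 0.059 / (2 * sqrt(1.15e-12 * 1199188800.0))
= 0.7944
erfc(0.7944) = 0.2613
C = 0.99 * 0.2613 = 0.2586%

0.2586


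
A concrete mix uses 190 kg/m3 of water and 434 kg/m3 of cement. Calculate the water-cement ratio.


w/c = water / cement
w/c = 190 / 434 = 0.438

0.438


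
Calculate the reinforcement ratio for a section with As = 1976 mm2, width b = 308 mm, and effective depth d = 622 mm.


rho = As / (b * d)
= 1976 / (308 * 622)
= 0.0103

0.0103


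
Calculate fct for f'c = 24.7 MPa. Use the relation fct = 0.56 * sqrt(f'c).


fct = 0.56 * sqrt(24.7)
= 0.56 * 4.97
= 2.783 MPa

2.783


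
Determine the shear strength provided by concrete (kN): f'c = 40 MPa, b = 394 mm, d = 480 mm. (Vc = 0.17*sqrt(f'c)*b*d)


Vc = 0.17 * sqrt(40) * 394 * 480 / 1000
= 203.34 kN

203.34


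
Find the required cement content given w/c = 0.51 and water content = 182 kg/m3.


Cement = water / (w/c)
= 182 / 0.51
= 356.9 kg/m3

356.9


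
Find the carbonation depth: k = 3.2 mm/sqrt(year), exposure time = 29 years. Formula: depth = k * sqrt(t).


depth = k * sqrt(t)
= 3.2 * sqrt(29)
= 17.23 mm

17.23


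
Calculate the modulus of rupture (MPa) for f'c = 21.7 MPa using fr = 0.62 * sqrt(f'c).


fr = 0.62 * sqrt(21.7)
= 2.888 MPa

2.888


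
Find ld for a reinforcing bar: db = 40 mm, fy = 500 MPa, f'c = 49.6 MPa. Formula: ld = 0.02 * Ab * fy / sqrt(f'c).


Ab = pi * 40^2 / 4 = 1256.637 mm2
ld = 0.02 * 1256.637 * 500 / sqrt(49.6)
= 1784.3 mm

1784.3


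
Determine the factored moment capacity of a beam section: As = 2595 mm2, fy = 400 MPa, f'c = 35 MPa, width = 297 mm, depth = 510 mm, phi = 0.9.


a = As * fy / (0.85 * f'c * b)
= 2595 * 400 / (0.85 * 35 * 297)
= 117.4773 mm
Mn = As * fy * (d - a/2) / 10^6
= 468.4093 kN-m
phi*Mn = 0.9 * 468.4093 = 421.57 kN-m

421.57


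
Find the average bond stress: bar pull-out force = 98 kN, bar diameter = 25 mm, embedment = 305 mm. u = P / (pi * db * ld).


u = P / (pi * db * ld)
= 98 * 1000 / (pi * 25 * 305)
= 4.091 MPa

4.091


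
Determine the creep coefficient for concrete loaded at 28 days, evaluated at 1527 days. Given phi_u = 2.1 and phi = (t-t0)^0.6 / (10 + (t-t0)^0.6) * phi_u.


dt = 1527 - 28 = 1499
phi = 1499^0.6 / (10 + 1499^0.6) * 2.1
= 1.868

1.868


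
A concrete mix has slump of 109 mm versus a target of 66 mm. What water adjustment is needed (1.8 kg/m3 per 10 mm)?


Difference = 66 - 109 = -43 mm
Water adjustment = -43 * 1.8 / 10 = -7.7 kg/m3

-7.7


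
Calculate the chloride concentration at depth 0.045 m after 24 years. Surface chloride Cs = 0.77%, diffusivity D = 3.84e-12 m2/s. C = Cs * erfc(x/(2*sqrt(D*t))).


t_seconds = 24 * 365.25 * 24 * 3600 = 757382400.0 s
arg = 0.045 / (2 * sqrt(3.84e-12 * 757382400.0))
= 0.4172
erfc(0.4172) = 0.5552
C = 0.77 * 0.5552 = 0.4275%

0.4275


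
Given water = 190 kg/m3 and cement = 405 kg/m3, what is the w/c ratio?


w/c = water / cement
w/c = 190 / 405 = 0.469

0.469


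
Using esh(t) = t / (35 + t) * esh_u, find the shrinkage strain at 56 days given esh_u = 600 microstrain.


esh(56) = 56 / (35 + 56) * 600
= 56 / 91 * 600
= 369.2 microstrain

369.2


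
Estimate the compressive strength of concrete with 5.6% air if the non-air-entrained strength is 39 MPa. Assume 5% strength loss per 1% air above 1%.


Strength loss = (5.6 - 1) * 5 = 23.0%
f'c = 39 * (1 - 23.0/100)
= 30.03 MPa

30.03


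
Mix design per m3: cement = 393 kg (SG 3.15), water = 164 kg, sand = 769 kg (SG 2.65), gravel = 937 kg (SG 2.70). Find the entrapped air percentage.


Vol cement = 393 / (3.15 * 1000) = 0.124762 m3
Vol water = 164 / 1000 = 0.164 m3
Vol sand = 769 / (2.65 * 1000) = 0.290189 m3
Vol gravel = 937 / (2.70 * 1000) = 0.347037 m3
Total solid + water volume = 0.925988 m3
Air = (1 - 0.925988) * 100 = 7.4%

7.4


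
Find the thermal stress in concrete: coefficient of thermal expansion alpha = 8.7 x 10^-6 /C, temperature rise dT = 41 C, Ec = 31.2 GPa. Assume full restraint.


sigma = alpha * dT * Ec
= 8.7e-6 * 41 * 31.2 * 1000
= 11.129 MPa

11.129


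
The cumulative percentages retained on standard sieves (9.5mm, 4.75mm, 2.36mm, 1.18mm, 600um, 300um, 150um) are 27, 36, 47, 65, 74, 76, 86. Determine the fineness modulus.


FM = sum(cumulative % retained) / 100
= 411 / 100
= 4.11

4.11


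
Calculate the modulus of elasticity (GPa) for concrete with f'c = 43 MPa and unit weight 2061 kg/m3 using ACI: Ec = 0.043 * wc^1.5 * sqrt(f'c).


Ec = 0.043 * 2061^1.5 * sqrt(43) / 1000
= 26.38 GPa

26.38


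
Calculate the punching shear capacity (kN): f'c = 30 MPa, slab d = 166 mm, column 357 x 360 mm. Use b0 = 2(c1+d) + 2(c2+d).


b0 = 2*(357 + 166) + 2*(360 + 166) = 2098 mm
Vc = 0.33 * sqrt(30) * 2098 * 166 / 1000
= 629.49 kN

629.49


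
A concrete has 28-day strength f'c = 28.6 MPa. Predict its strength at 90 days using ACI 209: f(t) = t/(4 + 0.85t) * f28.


f(90) = 90 / (4 + 0.85 * 90) * 28.6
= 90 / 80.5 * 28.6
= 31.98 MPa

31.98


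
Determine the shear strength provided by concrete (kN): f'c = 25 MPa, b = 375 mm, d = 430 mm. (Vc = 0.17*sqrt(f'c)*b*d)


Vc = 0.17 * sqrt(25) * 375 * 430 / 1000
= 137.06 kN

137.06


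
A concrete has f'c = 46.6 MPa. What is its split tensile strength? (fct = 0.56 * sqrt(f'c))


fct = 0.56 * sqrt(46.6)
= 0.56 * 6.826
= 3.823 MPa

3.823


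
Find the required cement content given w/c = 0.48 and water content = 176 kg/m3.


Cement = water / (w/c)
= 176 / 0.48
= 366.7 kg/m3

366.7


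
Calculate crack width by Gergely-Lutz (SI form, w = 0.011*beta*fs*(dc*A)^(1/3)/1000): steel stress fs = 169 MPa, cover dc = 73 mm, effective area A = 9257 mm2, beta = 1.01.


w = 0.011 * beta * fs * (dc * A)^(1/3) / 1000
= 0.011 * 1.01 * 169 * (73 * 9257)^(1/3) / 1000
= 0.165 mm

0.165


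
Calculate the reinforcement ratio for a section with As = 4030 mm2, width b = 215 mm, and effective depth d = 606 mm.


rho = As / (b * d)
= 4030 / (215 * 606)
= 0.0309

0.0309


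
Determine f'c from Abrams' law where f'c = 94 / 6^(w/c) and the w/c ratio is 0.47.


f'c = 94 / 6^0.47
= 94 / 2.321
= 40.49 MPa

40.49


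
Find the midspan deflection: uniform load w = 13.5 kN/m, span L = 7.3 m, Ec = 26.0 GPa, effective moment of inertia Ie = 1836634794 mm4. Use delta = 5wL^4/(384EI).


Convert: L = 7.3 m = 7300 mm, Ec = 26.0 GPa = 26000 MPa
delta = 5 * 13.5 * 7300^4 / (384 * 26000 * 1836634794)
= 10.45 mm

10.45


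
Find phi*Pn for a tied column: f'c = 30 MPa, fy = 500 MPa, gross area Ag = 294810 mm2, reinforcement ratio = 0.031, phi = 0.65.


Ast = rho * Ag = 0.031 * 294810 = 9139.11 mm2
phi*Pn = 0.65 * 0.80 * (0.85 * 30 * (294810 - 9139.11) + 500 * 9139.11) / 1000
= 6164.16 kN

6164.16


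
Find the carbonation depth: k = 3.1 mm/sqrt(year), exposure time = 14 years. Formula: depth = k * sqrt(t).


depth = k * sqrt(t)
= 3.1 * sqrt(14)
= 11.6 mm

11.6


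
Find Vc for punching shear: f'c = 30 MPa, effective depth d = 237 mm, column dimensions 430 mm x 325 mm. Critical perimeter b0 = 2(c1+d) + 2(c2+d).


b0 = 2*(430 + 237) + 2*(325 + 237) = 2458 mm
Vc = 0.33 * sqrt(30) * 2458 * 237 / 1000
= 1052.94 kN

1052.94


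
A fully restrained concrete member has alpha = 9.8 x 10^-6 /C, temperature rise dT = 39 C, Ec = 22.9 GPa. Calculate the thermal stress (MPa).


sigma = alpha * dT * Ec
= 9.8e-6 * 39 * 22.9 * 1000
= 8.752 MPa

8.752


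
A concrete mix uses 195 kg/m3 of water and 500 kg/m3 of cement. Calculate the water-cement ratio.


w/c = water / cement
w/c = 195 / 500 = 0.39

0.39


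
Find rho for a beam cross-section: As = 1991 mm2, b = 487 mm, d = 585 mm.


rho = As / (b * d)
= 1991 / (487 * 585)
= 0.007

0.007


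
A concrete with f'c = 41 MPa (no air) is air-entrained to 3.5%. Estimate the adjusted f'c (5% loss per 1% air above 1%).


Strength loss = (3.5 - 1) * 5 = 12.5%
f'c = 41 * (1 - 12.5/100)
= 35.88 MPa

35.88


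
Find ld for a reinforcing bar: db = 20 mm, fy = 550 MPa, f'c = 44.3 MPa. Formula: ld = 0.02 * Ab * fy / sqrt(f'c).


Ab = pi * 20^2 / 4 = 314.159 mm2
ld = 0.02 * 314.159 * 550 / sqrt(44.3)
= 519.2 mm

519.2


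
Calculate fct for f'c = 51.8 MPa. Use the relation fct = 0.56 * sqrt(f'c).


fct = 0.56 * sqrt(51.8)
= 0.56 * 7.197
= 4.03 MPa

4.03


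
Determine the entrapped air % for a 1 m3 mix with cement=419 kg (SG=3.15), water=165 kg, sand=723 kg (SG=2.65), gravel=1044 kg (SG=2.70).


Vol cement = 419 / (3.15 * 1000) = 0.133016 m3
Vol water = 165 / 1000 = 0.165 m3
Vol sand = 723 / (2.65 * 1000) = 0.27283 m3
Vol gravel = 1044 / (2.70 * 1000) = 0.386667 m3
Total solid + water volume = 0.957513 m3
Air = (1 - 0.957513) * 100 = 4.25%

4.25


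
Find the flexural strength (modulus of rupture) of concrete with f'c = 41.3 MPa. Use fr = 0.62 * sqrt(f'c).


fr = 0.62 * sqrt(41.3)
= 3.984 MPa

3.984


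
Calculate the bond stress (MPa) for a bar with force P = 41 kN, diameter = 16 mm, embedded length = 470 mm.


u = P / (pi * db * ld)
= 41 * 1000 / (pi * 16 * 470)
= 1.735 MPa

1.735


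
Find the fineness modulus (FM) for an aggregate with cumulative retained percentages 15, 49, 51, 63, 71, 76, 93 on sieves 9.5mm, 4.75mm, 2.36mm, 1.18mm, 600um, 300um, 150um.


FM = sum(cumulative % retained) / 100
= 418 / 100
= 4.18

4.18


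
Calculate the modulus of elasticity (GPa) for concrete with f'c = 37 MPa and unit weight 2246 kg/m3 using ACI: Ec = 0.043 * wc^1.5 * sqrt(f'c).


Ec = 0.043 * 2246^1.5 * sqrt(37) / 1000
= 27.84 GPa

27.84


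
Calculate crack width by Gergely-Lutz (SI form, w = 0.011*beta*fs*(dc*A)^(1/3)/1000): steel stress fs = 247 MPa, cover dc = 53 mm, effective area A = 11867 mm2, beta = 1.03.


w = 0.011 * beta * fs * (dc * A)^(1/3) / 1000
= 0.011 * 1.03 * 247 * (53 * 11867)^(1/3) / 1000
= 0.24 mm

0.24


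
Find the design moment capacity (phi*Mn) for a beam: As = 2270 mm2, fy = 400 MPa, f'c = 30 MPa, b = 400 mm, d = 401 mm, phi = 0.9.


a = As * fy / (0.85 * f'c * b)
= 2270 * 400 / (0.85 * 30 * 400)
= 89.0196 mm
Mn = As * fy * (d - a/2) / 10^6
= 323.6931 kN-m
phi*Mn = 0.9 * 323.6931 = 291.32 kN-m

291.32


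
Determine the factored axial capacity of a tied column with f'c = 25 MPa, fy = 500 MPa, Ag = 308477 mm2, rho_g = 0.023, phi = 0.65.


Ast = rho * Ag = 0.023 * 308477 = 7094.971 mm2
phi*Pn = 0.65 * 0.80 * (0.85 * 25 * (308477 - 7094.971) + 500 * 7094.971) / 1000
= 5174.96 kN

5174.96


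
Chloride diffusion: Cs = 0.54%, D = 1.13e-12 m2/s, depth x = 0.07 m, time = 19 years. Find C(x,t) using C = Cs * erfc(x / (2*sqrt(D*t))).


t_seconds = 19 * 365.25 * 24 * 3600 = 599594400.0 s
arg = 0.07 / (2 * sqrt(1.13e-12 * 599594400.0))
= 1.3446
erfc(1.3446) = 0.0572
C = 0.54 * 0.0572 = 0.0309%

0.0309


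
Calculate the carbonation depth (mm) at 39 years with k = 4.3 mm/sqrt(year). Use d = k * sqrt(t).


depth = k * sqrt(t)
= 4.3 * sqrt(39)
= 26.85 mm

26.85


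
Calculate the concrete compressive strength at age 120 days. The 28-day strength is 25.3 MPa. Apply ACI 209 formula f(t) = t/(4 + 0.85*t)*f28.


f(120) = 120 / (4 + 0.85 * 120) * 25.3
= 120 / 106.0 * 25.3
= 28.64 MPa

28.64


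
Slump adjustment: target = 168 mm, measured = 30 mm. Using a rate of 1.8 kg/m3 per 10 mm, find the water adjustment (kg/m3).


Difference = 168 - 30 = 138 mm
Water adjustment = 138 * 1.8 / 10 = 24.8 kg/m3

24.8


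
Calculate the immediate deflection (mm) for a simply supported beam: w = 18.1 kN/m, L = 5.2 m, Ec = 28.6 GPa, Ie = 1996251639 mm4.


Convert: L = 5.2 m = 5200 mm, Ec = 28.6 GPa = 28600 MPa
delta = 5 * 18.1 * 5200^4 / (384 * 28600 * 1996251639)
= 3.02 mm

3.02


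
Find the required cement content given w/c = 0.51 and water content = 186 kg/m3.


Cement = water / (w/c)
= 186 / 0.51
= 364.7 kg/m3

364.7


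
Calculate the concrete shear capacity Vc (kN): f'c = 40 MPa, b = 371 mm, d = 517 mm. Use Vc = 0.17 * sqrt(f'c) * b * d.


Vc = 0.17 * sqrt(40) * 371 * 517 / 1000
= 206.23 kN

206.23


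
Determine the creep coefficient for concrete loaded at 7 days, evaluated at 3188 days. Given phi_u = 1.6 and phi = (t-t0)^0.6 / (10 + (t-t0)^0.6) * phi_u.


dt = 3188 - 7 = 3181
phi = 3181^0.6 / (10 + 3181^0.6) * 1.6
= 1.483

1.483


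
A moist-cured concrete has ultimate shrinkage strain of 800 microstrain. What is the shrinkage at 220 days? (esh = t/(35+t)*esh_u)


esh(220) = 220 / (35 + 220) * 800
= 220 / 255 * 800
= 690.2 microstrain

690.2


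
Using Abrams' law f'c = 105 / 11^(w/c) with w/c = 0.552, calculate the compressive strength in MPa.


f'c = 105 / 11^0.552
= 105 / 3.757
= 27.95 MPa

27.95


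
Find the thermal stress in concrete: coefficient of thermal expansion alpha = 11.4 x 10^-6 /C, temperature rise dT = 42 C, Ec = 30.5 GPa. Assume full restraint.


sigma = alpha * dT * Ec
= 11.4e-6 * 42 * 30.5 * 1000
= 14.603 MPa

14.603


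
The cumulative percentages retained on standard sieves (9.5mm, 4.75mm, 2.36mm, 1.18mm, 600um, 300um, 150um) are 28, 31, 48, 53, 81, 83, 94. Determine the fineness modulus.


FM = sum(cumulative % retained) / 100
= 418 / 100
= 4.18

4.18


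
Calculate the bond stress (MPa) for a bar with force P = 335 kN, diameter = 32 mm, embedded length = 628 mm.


u = P / (pi * db * ld)
= 335 * 1000 / (pi * 32 * 628)
= 5.306 MPa

5.306


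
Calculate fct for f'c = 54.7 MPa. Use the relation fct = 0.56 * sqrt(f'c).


fct = 0.56 * sqrt(54.7)
= 0.56 * 7.396
= 4.142 MPa

4.142


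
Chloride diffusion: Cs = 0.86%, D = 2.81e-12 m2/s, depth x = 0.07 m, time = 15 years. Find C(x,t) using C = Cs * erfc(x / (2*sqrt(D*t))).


t_seconds = 15 * 365.25 * 24 * 3600 = 473364000.0 s
arg = 0.07 / (2 * sqrt(2.81e-12 * 473364000.0))
= 0.9597
erfc(0.9597) = 0.1747
C = 0.86 * 0.1747 = 0.1503%

0.1503


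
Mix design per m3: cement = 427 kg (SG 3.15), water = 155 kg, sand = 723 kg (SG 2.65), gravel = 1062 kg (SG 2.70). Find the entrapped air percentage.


Vol cement = 427 / (3.15 * 1000) = 0.135556 m3
Vol water = 155 / 1000 = 0.155 m3
Vol sand = 723 / (2.65 * 1000) = 0.27283 m3
Vol gravel = 1062 / (2.70 * 1000) = 0.393333 m3
Total solid + water volume = 0.956719 m3
Air = (1 - 0.956719) * 100 = 4.33%

4.33


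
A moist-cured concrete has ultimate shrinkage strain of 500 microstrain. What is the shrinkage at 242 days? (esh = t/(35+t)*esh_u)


esh(242) = 242 / (35 + 242) * 500
= 242 / 277 * 500
= 436.8 microstrain

436.8


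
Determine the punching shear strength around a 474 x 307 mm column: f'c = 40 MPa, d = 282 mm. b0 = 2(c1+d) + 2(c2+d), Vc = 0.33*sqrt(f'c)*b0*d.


b0 = 2*(474 + 282) + 2*(307 + 282) = 2690 mm
Vc = 0.33 * sqrt(40) * 2690 * 282 / 1000
= 1583.23 kN

1583.23


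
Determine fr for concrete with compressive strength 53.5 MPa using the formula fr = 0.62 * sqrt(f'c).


fr = 0.62 * sqrt(53.5)
= 4.535 MPa

4.535


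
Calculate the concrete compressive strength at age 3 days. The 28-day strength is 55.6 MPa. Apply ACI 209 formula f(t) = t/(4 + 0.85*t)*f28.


f(3) = 3 / (4 + 0.85 * 3) * 55.6
= 3 / 6.55 * 55.6
= 25.47 MPa

25.47


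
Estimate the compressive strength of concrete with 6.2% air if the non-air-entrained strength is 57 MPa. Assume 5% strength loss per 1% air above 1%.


Strength loss = (6.2 - 1) * 5 = 26.0%
f'c = 57 * (1 - 26.0/100)
= 42.18 MPa

42.18


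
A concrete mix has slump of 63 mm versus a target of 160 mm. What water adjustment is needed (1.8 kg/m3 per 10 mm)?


Difference = 160 - 63 = 97 mm
Water adjustment = 97 * 1.8 / 10 = 17.5 kg/m3

17.5


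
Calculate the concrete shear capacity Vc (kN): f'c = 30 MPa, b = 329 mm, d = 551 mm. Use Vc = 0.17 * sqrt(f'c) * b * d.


Vc = 0.17 * sqrt(30) * 329 * 551 / 1000
= 168.79 kN

168.79


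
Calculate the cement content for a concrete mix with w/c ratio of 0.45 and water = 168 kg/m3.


Cement = water / (w/c)
= 168 / 0.45
= 373.3 kg/m3

373.3


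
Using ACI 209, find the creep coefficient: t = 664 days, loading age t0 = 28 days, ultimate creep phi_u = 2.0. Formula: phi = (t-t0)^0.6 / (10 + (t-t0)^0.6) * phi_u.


dt = 664 - 28 = 636
phi = 636^0.6 / (10 + 636^0.6) * 2.0
= 1.656

1.656


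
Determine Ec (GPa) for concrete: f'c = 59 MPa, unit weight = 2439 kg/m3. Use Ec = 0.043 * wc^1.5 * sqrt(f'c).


Ec = 0.043 * 2439^1.5 * sqrt(59) / 1000
= 39.78 GPa

39.78


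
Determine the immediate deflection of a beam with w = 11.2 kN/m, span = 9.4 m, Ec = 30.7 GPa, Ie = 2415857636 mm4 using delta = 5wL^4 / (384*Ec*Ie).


Convert: L = 9.4 m = 9400 mm, Ec = 30.7 GPa = 30700 MPa
delta = 5 * 11.2 * 9400^4 / (384 * 30700 * 2415857636)
= 15.35 mm

15.35


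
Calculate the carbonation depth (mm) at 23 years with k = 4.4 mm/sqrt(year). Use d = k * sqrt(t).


depth = k * sqrt(t)
= 4.4 * sqrt(23)
= 21.1 mm

21.1


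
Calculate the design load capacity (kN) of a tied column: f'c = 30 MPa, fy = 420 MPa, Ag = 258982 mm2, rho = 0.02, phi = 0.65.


Ast = rho * Ag = 0.02 * 258982 = 5179.64 mm2
phi*Pn = 0.65 * 0.80 * (0.85 * 30 * (258982 - 5179.64) + 420 * 5179.64) / 1000
= 4496.65 kN

4496.65


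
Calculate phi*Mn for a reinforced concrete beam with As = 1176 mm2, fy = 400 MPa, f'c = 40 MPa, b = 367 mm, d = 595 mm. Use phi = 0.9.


a = As * fy / (0.85 * f'c * b)
= 1176 * 400 / (0.85 * 40 * 367)
= 37.6983 mm
Mn = As * fy * (d - a/2) / 10^6
= 271.0213 kN-m
phi*Mn = 0.9 * 271.0213 = 243.92 kN-m

243.92


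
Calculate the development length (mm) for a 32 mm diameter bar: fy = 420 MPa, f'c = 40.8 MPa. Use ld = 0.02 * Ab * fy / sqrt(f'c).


Ab = pi * 32^2 / 4 = 804.248 mm2
ld = 0.02 * 804.248 * 420 / sqrt(40.8)
= 1057.6 mm

1057.6


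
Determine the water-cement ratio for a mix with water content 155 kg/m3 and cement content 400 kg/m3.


w/c = water / cement
w/c = 155 / 400 = 0.388

0.388


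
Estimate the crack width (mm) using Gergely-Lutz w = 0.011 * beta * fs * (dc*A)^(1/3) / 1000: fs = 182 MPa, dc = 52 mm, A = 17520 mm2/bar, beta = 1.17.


w = 0.011 * beta * fs * (dc * A)^(1/3) / 1000
= 0.011 * 1.17 * 182 * (52 * 17520)^(1/3) / 1000
= 0.227 mm

0.227


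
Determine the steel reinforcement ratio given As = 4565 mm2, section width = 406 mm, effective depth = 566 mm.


rho = As / (b * d)
= 4565 / (406 * 566)
= 0.0199

0.0199


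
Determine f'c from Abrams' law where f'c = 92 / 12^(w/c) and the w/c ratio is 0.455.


f'c = 92 / 12^0.455
= 92 / 3.098
= 29.7 MPa

29.7


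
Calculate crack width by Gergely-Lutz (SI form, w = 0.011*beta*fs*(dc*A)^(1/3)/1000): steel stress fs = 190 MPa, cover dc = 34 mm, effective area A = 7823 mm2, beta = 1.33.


w = 0.011 * beta * fs * (dc * A)^(1/3) / 1000
= 0.011 * 1.33 * 190 * (34 * 7823)^(1/3) / 1000
= 0.179 mm

0.179


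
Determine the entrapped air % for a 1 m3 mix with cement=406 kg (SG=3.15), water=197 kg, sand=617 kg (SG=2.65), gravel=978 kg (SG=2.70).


Vol cement = 406 / (3.15 * 1000) = 0.128889 m3
Vol water = 197 / 1000 = 0.197 m3
Vol sand = 617 / (2.65 * 1000) = 0.23283 m3
Vol gravel = 978 / (2.70 * 1000) = 0.362222 m3
Total solid + water volume = 0.920941 m3
Air = (1 - 0.920941) * 100 = 7.91%

7.91


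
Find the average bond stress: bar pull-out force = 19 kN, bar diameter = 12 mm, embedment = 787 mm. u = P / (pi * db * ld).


u = P / (pi * db * ld)
= 19 * 1000 / (pi * 12 * 787)
= 0.64 MPa

0.64


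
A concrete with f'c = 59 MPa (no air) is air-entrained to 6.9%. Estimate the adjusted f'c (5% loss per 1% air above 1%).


Strength loss = (6.9 - 1) * 5 = 29.5%
f'c = 59 * (1 - 29.5/100)
= 41.6 MPa

41.6


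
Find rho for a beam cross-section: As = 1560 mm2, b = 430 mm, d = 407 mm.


rho = As / (b * d)
= 1560 / (430 * 407)
= 0.0089

0.0089


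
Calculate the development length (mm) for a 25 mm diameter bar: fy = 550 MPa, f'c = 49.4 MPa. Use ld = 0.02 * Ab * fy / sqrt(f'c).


Ab = pi * 25^2 / 4 = 490.874 mm2
ld = 0.02 * 490.874 * 550 / sqrt(49.4)
= 768.2 mm

768.2


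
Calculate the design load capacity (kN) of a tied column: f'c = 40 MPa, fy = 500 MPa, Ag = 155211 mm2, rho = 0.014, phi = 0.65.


Ast = rho * Ag = 0.014 * 155211 = 2172.954 mm2
phi*Pn = 0.65 * 0.80 * (0.85 * 40 * (155211 - 2172.954) + 500 * 2172.954) / 1000
= 3270.68 kN

3270.68


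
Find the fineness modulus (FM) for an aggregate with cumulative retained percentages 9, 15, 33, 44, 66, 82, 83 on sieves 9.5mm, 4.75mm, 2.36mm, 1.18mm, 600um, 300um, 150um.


FM = sum(cumulative % retained) / 100
= 332 / 100
= 3.32

3.32


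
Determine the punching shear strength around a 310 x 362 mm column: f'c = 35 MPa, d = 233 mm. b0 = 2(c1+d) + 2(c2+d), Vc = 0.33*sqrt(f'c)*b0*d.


b0 = 2*(310 + 233) + 2*(362 + 233) = 2276 mm
Vc = 0.33 * sqrt(35) * 2276 * 233 / 1000
= 1035.32 kN

1035.32


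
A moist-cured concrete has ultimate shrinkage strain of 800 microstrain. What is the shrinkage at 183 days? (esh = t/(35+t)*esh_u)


esh(183) = 183 / (35 + 183) * 800
= 183 / 218 * 800
= 671.6 microstrain

671.6


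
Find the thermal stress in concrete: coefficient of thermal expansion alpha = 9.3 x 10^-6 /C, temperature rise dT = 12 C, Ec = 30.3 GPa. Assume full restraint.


sigma = alpha * dT * Ec
= 9.3e-6 * 12 * 30.3 * 1000
= 3.381 MPa

3.381


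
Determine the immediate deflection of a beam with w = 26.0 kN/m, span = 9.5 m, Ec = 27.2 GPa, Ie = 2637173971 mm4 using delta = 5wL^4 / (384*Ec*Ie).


Convert: L = 9.5 m = 9500 mm, Ec = 27.2 GPa = 27200 MPa
delta = 5 * 26.0 * 9500^4 / (384 * 27200 * 2637173971)
= 38.44 mm

38.44


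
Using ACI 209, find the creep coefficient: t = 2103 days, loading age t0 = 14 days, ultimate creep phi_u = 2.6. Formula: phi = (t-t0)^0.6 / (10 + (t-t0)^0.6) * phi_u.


dt = 2103 - 14 = 2089
phi = 2089^0.6 / (10 + 2089^0.6) * 2.6
= 2.36

2.36


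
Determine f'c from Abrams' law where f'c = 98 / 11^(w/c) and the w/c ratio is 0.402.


f'c = 98 / 11^0.402
= 98 / 2.622
= 37.38 MPa

37.38


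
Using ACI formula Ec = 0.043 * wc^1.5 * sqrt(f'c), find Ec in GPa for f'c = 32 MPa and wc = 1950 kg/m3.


Ec = 0.043 * 1950^1.5 * sqrt(32) / 1000
= 20.95 GPa

20.95


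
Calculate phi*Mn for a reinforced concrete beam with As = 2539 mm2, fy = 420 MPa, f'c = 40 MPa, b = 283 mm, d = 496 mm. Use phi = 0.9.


a = As * fy / (0.85 * f'c * b)
= 2539 * 420 / (0.85 * 40 * 283)
= 110.8273 mm
Mn = As * fy * (d - a/2) / 10^6
= 469.8325 kN-m
phi*Mn = 0.9 * 469.8325 = 422.85 kN-m

422.85


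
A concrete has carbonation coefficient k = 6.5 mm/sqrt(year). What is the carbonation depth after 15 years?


depth = k * sqrt(t)
= 6.5 * sqrt(15)
= 25.17 mm

25.17


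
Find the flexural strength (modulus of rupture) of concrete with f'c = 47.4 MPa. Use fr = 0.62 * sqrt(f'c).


fr = 0.62 * sqrt(47.4)
= 4.269 MPa

4.269


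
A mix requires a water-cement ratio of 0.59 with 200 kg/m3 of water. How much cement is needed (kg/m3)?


Cement = water / (w/c)
= 200 / 0.59
= 339.0 kg/m3

339.0


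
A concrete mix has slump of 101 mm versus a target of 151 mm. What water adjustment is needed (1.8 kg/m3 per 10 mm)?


Difference = 151 - 101 = 50 mm
Water adjustment = 50 * 1.8 / 10 = 9.0 kg/m3

9.0


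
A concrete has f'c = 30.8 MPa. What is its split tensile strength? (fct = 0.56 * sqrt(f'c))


fct = 0.56 * sqrt(30.8)
= 0.56 * 5.55
= 3.108 MPa

3.108


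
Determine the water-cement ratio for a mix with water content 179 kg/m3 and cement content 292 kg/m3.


w/c = water / cement
w/c = 179 / 292 = 0.613

0.613


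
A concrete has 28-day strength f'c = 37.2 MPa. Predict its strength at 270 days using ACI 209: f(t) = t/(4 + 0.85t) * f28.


f(270) = 270 / (4 + 0.85 * 270) * 37.2
= 270 / 233.5 * 37.2
= 43.01 MPa

43.01


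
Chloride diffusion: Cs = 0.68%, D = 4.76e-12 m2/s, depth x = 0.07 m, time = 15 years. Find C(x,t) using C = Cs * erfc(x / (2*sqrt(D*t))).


t_seconds = 15 * 365.25 * 24 * 3600 = 473364000.0 s
arg = 0.07 / (2 * sqrt(4.76e-12 * 473364000.0))
= 0.7373
erfc(0.7373) = 0.2971
C = 0.68 * 0.2971 = 0.202%

0.202


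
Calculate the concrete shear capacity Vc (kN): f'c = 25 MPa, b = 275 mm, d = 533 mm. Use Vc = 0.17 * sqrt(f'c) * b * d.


Vc = 0.17 * sqrt(25) * 275 * 533 / 1000
= 124.59 kN

124.59


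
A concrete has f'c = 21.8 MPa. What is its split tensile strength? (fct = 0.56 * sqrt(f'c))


fct = 0.56 * sqrt(21.8)
= 0.56 * 4.669
= 2.615 MPa

2.615


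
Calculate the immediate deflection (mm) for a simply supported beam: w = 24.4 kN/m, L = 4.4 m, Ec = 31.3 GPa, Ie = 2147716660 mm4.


Convert: L = 4.4 m = 4400 mm, Ec = 31.3 GPa = 31300 MPa
delta = 5 * 24.4 * 4400^4 / (384 * 31300 * 2147716660)
= 1.77 mm

1.77


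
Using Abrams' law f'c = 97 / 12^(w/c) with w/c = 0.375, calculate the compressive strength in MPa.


f'c = 97 / 12^0.375
= 97 / 2.539
= 38.2 MPa

38.2


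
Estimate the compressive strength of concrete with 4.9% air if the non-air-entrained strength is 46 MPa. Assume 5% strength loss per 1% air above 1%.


Strength loss = (4.9 - 1) * 5 = 19.5%
f'c = 46 * (1 - 19.5/100)
= 37.03 MPa

37.03


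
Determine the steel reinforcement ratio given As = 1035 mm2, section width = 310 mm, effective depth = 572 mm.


rho = As / (b * d)
= 1035 / (310 * 572)
= 0.0058

0.0058


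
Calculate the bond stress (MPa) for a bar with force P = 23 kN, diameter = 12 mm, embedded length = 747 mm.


u = P / (pi * db * ld)
= 23 * 1000 / (pi * 12 * 747)
= 0.817 MPa

0.817


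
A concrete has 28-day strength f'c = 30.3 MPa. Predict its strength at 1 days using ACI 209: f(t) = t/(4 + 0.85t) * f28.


f(1) = 1 / (4 + 0.85 * 1) * 30.3
= 1 / 4.85 * 30.3
= 6.25 MPa

6.25


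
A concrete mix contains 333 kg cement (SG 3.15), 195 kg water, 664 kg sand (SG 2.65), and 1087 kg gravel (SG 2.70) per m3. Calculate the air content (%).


Vol cement = 333 / (3.15 * 1000) = 0.105714 m3
Vol water = 195 / 1000 = 0.195 m3
Vol sand = 664 / (2.65 * 1000) = 0.250566 m3
Vol gravel = 1087 / (2.70 * 1000) = 0.402593 m3
Total solid + water volume = 0.953873 m3
Air = (1 - 0.953873) * 100 = 4.61%

4.61


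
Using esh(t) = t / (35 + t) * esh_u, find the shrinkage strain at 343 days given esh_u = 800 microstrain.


esh(343) = 343 / (35 + 343) * 800
= 343 / 378 * 800
= 725.9 microstrain

725.9


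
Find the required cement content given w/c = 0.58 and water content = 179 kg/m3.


Cement = water / (w/c)
= 179 / 0.58
= 308.6 kg/m3

308.6


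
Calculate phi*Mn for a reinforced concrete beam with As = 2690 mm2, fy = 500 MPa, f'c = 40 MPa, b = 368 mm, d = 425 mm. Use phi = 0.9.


a = As * fy / (0.85 * f'c * b)
= 2690 * 500 / (0.85 * 40 * 368)
= 107.4968 mm
Mn = As * fy * (d - a/2) / 10^6
= 499.3334 kN-m
phi*Mn = 0.9 * 499.3334 = 449.4 kN-m

449.4


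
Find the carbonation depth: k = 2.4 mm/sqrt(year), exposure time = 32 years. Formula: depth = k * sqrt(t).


depth = k * sqrt(t)
= 2.4 * sqrt(32)
= 13.58 mm

13.58


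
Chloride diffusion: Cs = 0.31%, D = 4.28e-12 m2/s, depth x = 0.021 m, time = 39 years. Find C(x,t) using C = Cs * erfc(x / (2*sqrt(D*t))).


t_seconds = 39 * 365.25 * 24 * 3600 = 1230746400.0 s
arg = 0.021 / (2 * sqrt(4.28e-12 * 1230746400.0))
= 0.1447
erfc(0.1447) = 0.8379
C = 0.31 * 0.8379 = 0.2597%

0.2597
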